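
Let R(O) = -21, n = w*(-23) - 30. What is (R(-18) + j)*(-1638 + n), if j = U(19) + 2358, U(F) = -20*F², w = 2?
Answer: 8369462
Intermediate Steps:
n = -76 (n = 2*(-23) - 30 = -46 - 30 = -76)
j = -4862 (j = -20*19² + 2358 = -20*361 + 2358 = -7220 + 2358 = -4862)
(R(-18) + j)*(-1638 + n) = (-21 - 4862)*(-1638 - 76) = -4883*(-1714) = 8369462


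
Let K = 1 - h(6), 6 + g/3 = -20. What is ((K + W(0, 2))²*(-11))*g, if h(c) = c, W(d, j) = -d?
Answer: 21450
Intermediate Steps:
g = -78 (g = -18 + 3*(-20) = -18 - 60 = -78)
K = -5 (K = 1 - 1*6 = 1 - 6 = -5)
((K + W(0, 2))²*(-11))*g = ((-5 - 1*0)²*(-11))*(-78) = ((-5 + 0)²*(-11))*(-78) = ((-5)²*(-11))*(-78) = (25*(-11))*(-78) = -275*(-78) = 21450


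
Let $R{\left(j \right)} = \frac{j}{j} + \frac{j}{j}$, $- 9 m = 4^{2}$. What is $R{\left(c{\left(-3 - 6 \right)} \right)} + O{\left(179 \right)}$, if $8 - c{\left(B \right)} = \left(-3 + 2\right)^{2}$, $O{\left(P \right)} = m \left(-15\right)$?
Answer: $\frac{86}{3} \approx 28.667$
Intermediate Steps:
$m = - \frac{16}{9}$ ($m = - \frac{4^{2}}{9} = \left(- \frac{1}{9}\right) 16 = - \frac{16}{9} \approx -1.7778$)
$O{\left(P \right)} = \frac{80}{3}$ ($O{\left(P \right)} = \left(- \frac{16}{9}\right) \left(-15\right) = \frac{80}{3}$)
$c{\left(B \right)} = 7$ ($c{\left(B \right)} = 8 - \left(-3 + 2\right)^{2} = 8 - \left(-1\right)^{2} = 8 - 1 = 7$)
$R{\left(j \right)} = 2$ ($R{\left(j \right)} = 1 + 1 = 2$)
$R{\left(c{\left(-3 - 6 \right)} \right)} + O{\left(179 \right)} = 2 + \frac{80}{3} = \frac{86}{3}$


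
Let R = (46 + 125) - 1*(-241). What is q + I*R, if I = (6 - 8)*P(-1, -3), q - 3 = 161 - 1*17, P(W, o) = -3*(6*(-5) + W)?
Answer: -76485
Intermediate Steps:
P(W, o) = 90 - 3*W (P(W, o) = -3*(-30 + W) = 90 - 3*W)
R = 412 (R = 171 + 241 = 412)
q = 147 (q = 3 + (161 - 1*17) = 3 + (161 - 17) = 3 + 144 = 147)
I = -186 (I = (6 - 8)*(90 - 3*(-1)) = -2*(90 + 3) = -2*93 = -186)
q + I*R = 147 - 186*412 = 147 - 76632 = -76485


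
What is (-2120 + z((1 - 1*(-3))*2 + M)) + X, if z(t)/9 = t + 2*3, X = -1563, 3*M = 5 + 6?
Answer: -3524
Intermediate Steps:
M = 11/3 (M = (5 + 6)/3 = (⅓)*11 = 11/3 ≈ 3.6667)
z(t) = 54 + 9*t (z(t) = 9*(t + 2*3) = 9*(t + 6) = 9*(6 + t) = 54 + 9*t)
(-2120 + z((1 - 1*(-3))*2 + M)) + X = (-2120 + (54 + 9*((1 - 1*(-3))*2 + 11/3))) - 1563 = (-2120 + (54 + 9*((1 + 3)*2 + 11/3))) - 1563 = (-2120 + (54 + 9*(4*2 + 11/3))) - 1563 = (-2120 + (54 + 9*(8 + 11/3))) - 1563 = (-2120 + (54 + 9*(35/3))) - 1563 = (-2120 + (54 + 105)) - 1563 = (-2120 + 159) - 1563 = -1961 - 1563 = -3524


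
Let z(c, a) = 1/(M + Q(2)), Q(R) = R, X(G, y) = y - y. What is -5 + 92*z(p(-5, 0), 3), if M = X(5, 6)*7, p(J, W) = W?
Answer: 41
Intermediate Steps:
X(G, y) = 0
M = 0 (M = 0*7 = 0)
z(c, a) = 1/2 (z(c, a) = 1/(0 + 2) = 1/2)
-5 + 92*z(p(-5, 0), 3) = -5 + 92*(1/2) = -5 + 46 = 41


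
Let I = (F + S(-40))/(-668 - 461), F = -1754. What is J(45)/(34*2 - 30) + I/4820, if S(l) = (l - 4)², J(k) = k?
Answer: 30609148/25848455 ≈ 1.1842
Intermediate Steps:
S(l) = (-4 + l)²
I = -182/1129 (I = (-1754 + (-4 - 40)²)/(-668 - 461) = (-1754 + (-44)²)/(-1129) = (-1754 + 1936)*(-1/1129) = 182*(-1/1129) = -182/1129 ≈ -0.16120)
J(45)/(34*2 - 30) + I/4820 = 45/(34*2 - 30) - 182/1129/4820 = 45/(68 - 30) - 182/1129*1/4820 = 45/38 - 91/2720890 = 30609148/25848455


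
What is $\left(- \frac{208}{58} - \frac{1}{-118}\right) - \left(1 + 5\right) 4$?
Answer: $- \frac{94371}{3422} \approx -27.578$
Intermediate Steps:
$\left(- \frac{208}{58} - \frac{1}{-118}\right) - \left(1 + 5\right) 4 = \left(\left(-208\right) \frac{1}{58} - - \frac{1}{118}\right) - 6 \cdot 4 = \left(- \frac{104}{29} + \frac{1}{118}\right) - 24 = - \frac{12243}{3422} - 24 = - \frac{94371}{3422}$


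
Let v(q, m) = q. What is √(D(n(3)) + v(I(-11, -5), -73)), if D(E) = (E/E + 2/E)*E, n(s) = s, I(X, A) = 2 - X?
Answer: 3*√2 ≈ 4.2426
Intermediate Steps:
D(E) = E*(1 + 2/E) (D(E) = (1 + 2/E)*E = E*(1 + 2/E))
√(D(n(3)) + v(I(-11, -5), -73)) = √((2 + 3) + (2 - 1*(-11))) = √(5 + (2 + 11)) = √(5 + 13) = √18 = 3*√2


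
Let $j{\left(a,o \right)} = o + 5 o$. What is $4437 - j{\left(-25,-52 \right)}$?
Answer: $4749$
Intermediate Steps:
$j{\left(a,o \right)} = 6 o$
$4437 - j{\left(-25,-52 \right)} = 4437 - 6 \left(-52\right) = 4437 - -312 = 4437 + 312 = 4749$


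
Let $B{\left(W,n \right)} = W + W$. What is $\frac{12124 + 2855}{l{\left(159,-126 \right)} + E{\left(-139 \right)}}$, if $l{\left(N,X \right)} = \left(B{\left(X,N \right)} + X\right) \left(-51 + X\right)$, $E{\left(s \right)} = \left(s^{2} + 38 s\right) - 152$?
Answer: $\frac{4993}{26931} \approx 0.1854$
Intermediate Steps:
$E{\left(s \right)} = -152 + s^{2} + 38 s$
$B{\left(W,n \right)} = 2 W$
$l{\left(N,X \right)} = 3 X \left(-51 + X\right)$ ($l{\left(N,X \right)} = \left(2 X + X\right) \left(-51 + X\right) = 3 X \left(-51 + X\right)$)
$\frac{12124 + 2855}{l{\left(159,-126 \right)} + E{\left(-139 \right)}} = \frac{12124 + 2855}{3 \left(-126\right) \left(-51 - 126\right) + \left(-152 + \left(-139\right)^{2} + 38 \left(-139\right)\right)} = \frac{14979}{3 \left(-126\right) \left(-177\right) - -13887} = \frac{14979}{66906 + 13887} = \frac{14979}{80793} = 14979 \cdot \frac{1}{80793} = \frac{4993}{26931}$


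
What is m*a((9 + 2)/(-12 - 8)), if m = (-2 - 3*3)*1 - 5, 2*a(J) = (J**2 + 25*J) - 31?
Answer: 17779/50 ≈ 355.58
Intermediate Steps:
a(J) = -31/2 + J**2/2 + 25*J/2 (a(J) = ((J**2 + 25*J) - 31)/2 = (-31 + J**2 + 25*J)/2 = -31/2 + J**2/2 + 25*J/2)
m = -16 (m = (-2 - 9)*1 - 5 = -11*1 - 5 = -11 - 5 = -16)
m*a((9 + 2)/(-12 - 8)) = -16*(-31/2 + ((9 + 2)/(-12 - 8))**2/2 + 25*((9 + 2)/(-12 - 8))/2) = -16*(-31/2 + (11/(-20))**2/2 + 25*(11/(-20))/2) = -16*(-31/2 + (11*(-1/20))**2/2 + 25*(11*(-1/20))/2) = -16*(-31/2 + (-11/20)**2/2 + (25/2)*(-11/20)) = -16*(-31/2 + (1/2)*(121/400) - 55/8) = -16*(-31/2 + 121/800 - 55/8) = -16*(-17779/800) = 17779/50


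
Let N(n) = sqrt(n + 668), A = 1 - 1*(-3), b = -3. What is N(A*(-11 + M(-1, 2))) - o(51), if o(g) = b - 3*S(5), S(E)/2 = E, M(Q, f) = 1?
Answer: 33 + 2*sqrt(157) ≈ 58.060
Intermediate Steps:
S(E) = 2*E
A = 4 (A = 1 + 3 = 4)
o(g) = -33 (o(g) = -3 - 6*5 = -3 - 3*10 = -3 - 30 = -33)
N(n) = sqrt(668 + n)
N(A*(-11 + M(-1, 2))) - o(51) = sqrt(668 + 4*(-11 + 1)) - 1*(-33) = sqrt(668 + 4*(-10)) + 33 = sqrt(668 - 40) + 33 = sqrt(628) + 33 = 2*sqrt(157) + 33 = 33 + 2*sqrt(157)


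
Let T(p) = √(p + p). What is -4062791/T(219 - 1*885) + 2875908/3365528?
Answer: 718977/841382 + 4062791*I*√37/222 ≈ 0.85452 + 1.1132e+5*I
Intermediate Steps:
T(p) = √2*√p (T(p) = √(2*p) = √2*√p)
-4062791/T(219 - 1*885) + 2875908/3365528 = -4062791*√2/(2*√(219 - 1*885)) + 2875908/3365528 = -4062791*√2/(2*√(219 - 885)) + 2875908*(1/3365528) = -4062791*(-I*√37/222) + 718977/841382 = -(-4062791)*I*√37/222 + 718977/841382 = 4062791*I*√37/222 + 718977/841382 = 718977/841382 + 4062791*I*√37/222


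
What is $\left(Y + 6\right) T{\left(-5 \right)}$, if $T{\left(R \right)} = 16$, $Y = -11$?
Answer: $-80$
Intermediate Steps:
$\left(Y + 6\right) T{\left(-5 \right)} = \left(-11 + 6\right) 16 = \left(-5\right) 16 = -80$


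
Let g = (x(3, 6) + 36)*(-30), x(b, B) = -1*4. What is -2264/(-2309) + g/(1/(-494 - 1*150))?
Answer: 1427518424/2309 ≈ 6.1824e+5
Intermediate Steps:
x(b, B) = -4
g = -960 (g = (-4 + 36)*(-30) = 32*(-30) = -960)
-2264/(-2309) + g/(1/(-494 - 1*150)) = -2264/(-2309) - 960/(1/(-494 - 1*150)) = -2264*(-1/2309) - 960/(1/(-494 - 150)) = 2264/2309 - 960/(1/(-644)) = 2264/2309 - 960/(-1/644) = 2264/2309 - 960*(-644) = 2264/2309 + 618240 = 1427518424/2309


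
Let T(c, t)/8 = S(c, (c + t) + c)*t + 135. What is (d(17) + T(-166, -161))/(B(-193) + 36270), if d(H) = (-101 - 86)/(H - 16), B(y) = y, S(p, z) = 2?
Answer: -1683/36077 ≈ -0.046650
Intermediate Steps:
d(H) = -187/(-16 + H)
T(c, t) = 1080 + 16*t (T(c, t) = 8*(2*t + 135) = 8*(135 + 2*t) = 1080 + 16*t)
(d(17) + T(-166, -161))/(B(-193) + 36270) = (-187/(-16 + 17) + (1080 + 16*(-161)))/(-193 + 36270) = (-187/1 + (1080 - 2576))/36077 = (-187*1 - 1496)*(1/36077) = (-187 - 1496)*(1/36077) = -1683*1/36077 = -1683/36077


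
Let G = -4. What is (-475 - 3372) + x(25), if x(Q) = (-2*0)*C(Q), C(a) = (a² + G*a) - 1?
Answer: -3847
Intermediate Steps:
C(a) = -1 + a² - 4*a (C(a) = (a² - 4*a) - 1 = -1 + a² - 4*a)
x(Q) = 0 (x(Q) = (-2*0)*(-1 + Q² - 4*Q) = 0*(-1 + Q² - 4*Q) = 0)
(-475 - 3372) + x(25) = (-475 - 3372) + 0 = -3847 + 0 = -3847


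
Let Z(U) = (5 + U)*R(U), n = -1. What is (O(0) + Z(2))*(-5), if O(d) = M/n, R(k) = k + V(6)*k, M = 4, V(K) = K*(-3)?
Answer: 1210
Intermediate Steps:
V(K) = -3*K
R(k) = -17*k (R(k) = k + (-3*6)*k = k - 18*k = -17*k)
O(d) = -4 (O(d) = 4/(-1) = 4*(-1) = -4)
Z(U) = -17*U*(5 + U) (Z(U) = (5 + U)*(-17*U) = -17*U*(5 + U))
(O(0) + Z(2))*(-5) = (-4 - 17*2*(5 + 2))*(-5) = (-4 - 17*2*7)*(-5) = (-4 - 238)*(-5) = -242*(-5) = 1210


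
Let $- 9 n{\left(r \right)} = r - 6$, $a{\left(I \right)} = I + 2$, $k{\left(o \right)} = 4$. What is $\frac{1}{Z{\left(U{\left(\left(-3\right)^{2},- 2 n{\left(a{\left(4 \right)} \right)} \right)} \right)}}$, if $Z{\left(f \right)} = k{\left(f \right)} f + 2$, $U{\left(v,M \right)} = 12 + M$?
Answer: $\frac{1}{50} \approx 0.02$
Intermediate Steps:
$a{\left(I \right)} = 2 + I$
$n{\left(r \right)} = \frac{2}{3} - \frac{r}{9}$ ($n{\left(r \right)} = - \frac{r - 6}{9} = - \frac{-6 + r}{9} = \frac{2}{3} - \frac{r}{9}$)
$Z{\left(f \right)} = 2 + 4 f$ ($Z{\left(f \right)} = 4 f + 2 = 2 + 4 f$)
$\frac{1}{Z{\left(U{\left(\left(-3\right)^{2},- 2 n{\left(a{\left(4 \right)} \right)} \right)} \right)}} = \frac{1}{2 + 4 \left(12 - 2 \left(\frac{2}{3} - \frac{2 + 4}{9}\right)\right)} = \frac{1}{2 + 4 \left(12 - 2 \left(\frac{2}{3} - \frac{2}{3}\right)\right)} = \frac{1}{2 + 4 \left(12 - 0\right)} = \frac{1}{2 + 4 \left(12 + 0\right)} = \frac{1}{2 + 4 \cdot 12} = \frac{1}{2 + 48} = \frac{1}{50}$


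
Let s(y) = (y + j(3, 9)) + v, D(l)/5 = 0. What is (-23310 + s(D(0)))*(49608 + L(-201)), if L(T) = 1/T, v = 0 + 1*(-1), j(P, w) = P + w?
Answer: -232319151893/201 ≈ -1.1558e+9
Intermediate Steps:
D(l) = 0 (D(l) = 5*0 = 0)
v = -1 (v = 0 - 1 = -1)
s(y) = 11 + y (s(y) = (y + (3 + 9)) - 1 = (y + 12) - 1 = (12 + y) - 1 = 11 + y)
(-23310 + s(D(0)))*(49608 + L(-201)) = (-23310 + (11 + 0))*(49608 + 1/(-201)) = (-23310 + 11)*(49608 - 1/201) = -23299*9971207/201 = -232319151893/201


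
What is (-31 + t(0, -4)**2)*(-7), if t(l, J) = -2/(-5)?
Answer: 5397/25 ≈ 215.88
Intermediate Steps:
t(l, J) = 2/5 (t(l, J) = -2*(-1/5) = 2/5)
(-31 + t(0, -4)**2)*(-7) = (-31 + (2/5)**2)*(-7) = (-31 + 4/25)*(-7) = -771/25*(-7) = 5397/25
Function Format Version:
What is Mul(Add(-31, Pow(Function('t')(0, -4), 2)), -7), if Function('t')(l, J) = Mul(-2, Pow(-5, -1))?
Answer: Rational(5397, 25) ≈ 215.88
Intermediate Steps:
Function('t')(l, J) = Rational(2, 5) (Function('t')(l, J) = Mul(-2, Rational(-1, 5)) = Rational(2, 5))
Mul(Add(-31, Pow(Function('t')(0, -4), 2)), -7) = Mul(Add(-31, Pow(Rational(2, 5), 2)), -7) = Mul(Add(-31, Rational(4, 25)), -7) = Mul(Rational(-771, 25), -7) = Rational(5397, 25)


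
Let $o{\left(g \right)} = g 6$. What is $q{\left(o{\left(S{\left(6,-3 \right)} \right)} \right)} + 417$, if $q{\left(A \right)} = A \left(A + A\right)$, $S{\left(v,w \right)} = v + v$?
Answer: $10785$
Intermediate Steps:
$S{\left(v,w \right)} = 2 v$
$o{\left(g \right)} = 6 g$
$q{\left(A \right)} = 2 A^{2}$ ($q{\left(A \right)} = A 2 A = 2 A^{2}$)
$q{\left(o{\left(S{\left(6,-3 \right)} \right)} \right)} + 417 = 2 \left(6 \cdot 2 \cdot 6\right)^{2} + 417 = 2 \left(6 \cdot 12\right)^{2} + 417 = 2 \cdot 72^{2} + 417 = 2 \cdot 5184 + 417 = 10368 + 417 = 10785$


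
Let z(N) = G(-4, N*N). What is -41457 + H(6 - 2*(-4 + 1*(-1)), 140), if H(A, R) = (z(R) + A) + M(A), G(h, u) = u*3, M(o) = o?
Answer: 17375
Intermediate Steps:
G(h, u) = 3*u
z(N) = 3*N² (z(N) = 3*(N*N) = 3*N²)
H(A, R) = 2*A + 3*R² (H(A, R) = (3*R² + A) + A = (A + 3*R²) + A = 2*A + 3*R²)
-41457 + H(6 - 2*(-4 + 1*(-1)), 140) = -41457 + (2*(6 - 2*(-4 + 1*(-1))) + 3*140²) = -41457 + (2*(6 - 2*(-4 - 1)) + 3*19600) = -41457 + (2*(6 - 2*(-5)) + 58800) = -41457 + (2*(6 + 10) + 58800) = -41457 + (2*16 + 58800) = -41457 + (32 + 58800) = -41457 + 58832 = 17375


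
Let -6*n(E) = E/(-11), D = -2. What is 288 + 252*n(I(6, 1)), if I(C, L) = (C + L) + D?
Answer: 3378/11 ≈ 307.09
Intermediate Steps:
I(C, L) = -2 + C + L (I(C, L) = (C + L) - 2 = -2 + C + L)
n(E) = E/66 (n(E) = -E/(6*(-11)) = -E*(-1)/(6*11) = -(-1)*E/66 = E/66)
288 + 252*n(I(6, 1)) = 288 + 252*((-2 + 6 + 1)/66) = 288 + 252*((1/66)*5) = 288 + 252*(5/66) = 288 + 210/11 = 3378/11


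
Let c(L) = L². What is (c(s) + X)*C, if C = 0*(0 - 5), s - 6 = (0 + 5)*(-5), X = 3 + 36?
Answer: 0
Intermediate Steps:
X = 39
s = -19 (s = 6 + (0 + 5)*(-5) = 6 + 5*(-5) = 6 - 25 = -19)
C = 0 (C = 0*(-5) = 0)
(c(s) + X)*C = ((-19)² + 39)*0 = (361 + 39)*0 = 400*0 = 0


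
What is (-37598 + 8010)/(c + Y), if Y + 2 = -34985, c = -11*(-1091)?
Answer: 14794/11493 ≈ 1.2872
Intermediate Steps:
c = 12001
Y = -34987 (Y = -2 - 34985 = -34987)
(-37598 + 8010)/(c + Y) = (-37598 + 8010)/(12001 - 34987) = -29588/(-22986) = -29588*(-1/22986) = 14794/11493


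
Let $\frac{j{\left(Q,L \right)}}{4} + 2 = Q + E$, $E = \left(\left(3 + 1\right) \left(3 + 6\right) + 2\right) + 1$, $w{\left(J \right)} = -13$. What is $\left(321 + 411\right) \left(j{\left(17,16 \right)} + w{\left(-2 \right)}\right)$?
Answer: $148596$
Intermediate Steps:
$E = 39$ ($E = \left(4 \cdot 9 + 2\right) + 1 = \left(36 + 2\right) + 1 = 38 + 1 = 39$)
$j{\left(Q,L \right)} = 148 + 4 Q$ ($j{\left(Q,L \right)} = -8 + 4 \left(Q + 39\right) = -8 + 4 \left(39 + Q\right) = -8 + \left(156 + 4 Q\right) = 148 + 4 Q$)
$\left(321 + 411\right) \left(j{\left(17,16 \right)} + w{\left(-2 \right)}\right) = \left(321 + 411\right) \left(\left(148 + 4 \cdot 17\right) - 13\right) = 732 \left(\left(148 + 68\right) - 13\right) = 732 \left(216 - 13\right) = 732 \cdot 203 = 148596$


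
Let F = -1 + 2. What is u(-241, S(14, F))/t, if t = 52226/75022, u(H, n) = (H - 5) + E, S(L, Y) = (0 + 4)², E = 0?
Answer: -9227706/26113 ≈ -353.38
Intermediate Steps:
F = 1
S(L, Y) = 16 (S(L, Y) = 4² = 16)
u(H, n) = -5 + H (u(H, n) = (H - 5) + 0 = (-5 + H) + 0 = -5 + H)
t = 26113/37511 (t = 52226*(1/75022) = 26113/37511 ≈ 0.69614)
u(-241, S(14, F))/t = (-5 - 241)/(26113/37511) = -246*37511/26113 = -9227706/26113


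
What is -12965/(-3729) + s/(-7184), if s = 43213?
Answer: -68000717/26789136 ≈ -2.5384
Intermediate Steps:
-12965/(-3729) + s/(-7184) = -12965/(-3729) + 43213/(-7184) = -12965*(-1/3729) + 43213*(-1/7184) = 12965/3729 - 43213/7184 = -68000717/26789136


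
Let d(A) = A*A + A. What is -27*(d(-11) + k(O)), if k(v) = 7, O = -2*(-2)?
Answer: -3159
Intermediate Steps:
d(A) = A + A**2 (d(A) = A**2 + A = A + A**2)
O = 4
-27*(d(-11) + k(O)) = -27*(-11*(1 - 11) + 7) = -27*(-11*(-10) + 7) = -27*(110 + 7) = -27*117 = -3159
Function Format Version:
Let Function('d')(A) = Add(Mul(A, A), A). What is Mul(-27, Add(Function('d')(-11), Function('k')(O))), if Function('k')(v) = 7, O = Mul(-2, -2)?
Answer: -3159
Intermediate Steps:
Function('d')(A) = Add(A, Pow(A, 2)) (Function('d')(A) = Add(Pow(A, 2), A) = Add(A, Pow(A, 2)))
O = 4
Mul(-27, Add(Function('d')(-11), Function('k')(O))) = Mul(-27, Add(Mul(-11, Add(1, -11)), 7)) = Mul(-27, Add(Mul(-11, -10), 7)) = Mul(-27, Add(110, 7)) = Mul(-27, 117) = -3159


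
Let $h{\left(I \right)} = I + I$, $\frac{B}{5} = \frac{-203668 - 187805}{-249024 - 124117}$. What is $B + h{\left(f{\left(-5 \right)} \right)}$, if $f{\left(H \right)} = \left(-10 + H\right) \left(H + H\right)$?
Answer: $\frac{113899665}{373141} \approx 305.25$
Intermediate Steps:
$f{\left(H \right)} = 2 H \left(-10 + H\right)$ ($f{\left(H \right)} = \left(-10 + H\right) 2 H = 2 H \left(-10 + H\right)$)
$B = \frac{1957365}{373141}$ ($B = 5 \frac{-203668 - 187805}{-249024 - 124117} = 5 \left(- \frac{391473}{-373141}\right) = 5 \left(\left(-391473\right) \left(- \frac{1}{373141}\right)\right) = 5 \cdot \frac{391473}{373141} = \frac{1957365}{373141} \approx 5.2456$)
$h{\left(I \right)} = 2 I$
$B + h{\left(f{\left(-5 \right)} \right)} = \frac{1957365}{373141} + 2 \cdot 2 \left(-5\right) \left(-10 - 5\right) = \frac{1957365}{373141} + 2 \cdot 2 \left(-5\right) \left(-15\right) = \frac{1957365}{373141} + 2 \cdot 150 = \frac{1957365}{373141} + 300 = \frac{113899665}{373141}$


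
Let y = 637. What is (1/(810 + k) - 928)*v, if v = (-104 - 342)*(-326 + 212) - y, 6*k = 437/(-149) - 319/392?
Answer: -4405184326508528/94548015 ≈ -4.6592e+7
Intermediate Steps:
k = -72945/116816 (k = (437/(-149) - 319/392)/6 = (437*(-1/149) - 319*1/392)/6 = (-437/149 - 319/392)/6 = (⅙)*(-218835/58408) = -72945/116816 ≈ -0.62444)
v = 50207 (v = (-104 - 342)*(-326 + 212) - 1*637 = -446*(-114) - 637 = 50844 - 637 = 50207)
(1/(810 + k) - 928)*v = (1/(810 - 72945/116816) - 928)*50207 = (1/(94548015/116816) - 928)*50207 = (116816/94548015 - 928)*50207 = -87740441104/94548015*50207 = -4405184326508528/94548015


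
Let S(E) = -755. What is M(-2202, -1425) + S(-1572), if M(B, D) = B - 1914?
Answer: -4871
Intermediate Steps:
M(B, D) = -1914 + B
M(-2202, -1425) + S(-1572) = (-1914 - 2202) - 755 = -4116 - 755 = -4871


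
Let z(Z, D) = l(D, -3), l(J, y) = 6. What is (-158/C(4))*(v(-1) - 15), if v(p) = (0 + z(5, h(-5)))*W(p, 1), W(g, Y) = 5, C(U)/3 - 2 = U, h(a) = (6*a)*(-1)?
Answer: -395/3 ≈ -131.67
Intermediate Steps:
h(a) = -6*a
z(Z, D) = 6
C(U) = 6 + 3*U
v(p) = 30 (v(p) = (0 + 6)*5 = 6*5 = 30)
(-158/C(4))*(v(-1) - 15) = (-158/(6 + 3*4))*(30 - 15) = -158/(6 + 12)*15 = -158/18*15 = -158*1/18*15 = -79/9*15 = -395/3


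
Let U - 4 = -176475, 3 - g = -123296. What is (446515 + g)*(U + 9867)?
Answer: -94933291656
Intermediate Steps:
g = 123299 (g = 3 - 1*(-123296) = 3 + 123296 = 123299)
U = -176471 (U = 4 - 176475 = -176471)
(446515 + g)*(U + 9867) = (446515 + 123299)*(-176471 + 9867) = 569814*(-166604) = -94933291656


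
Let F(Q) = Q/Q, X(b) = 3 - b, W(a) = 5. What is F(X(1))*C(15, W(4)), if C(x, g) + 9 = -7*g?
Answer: -44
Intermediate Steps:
C(x, g) = -9 - 7*g
F(Q) = 1
F(X(1))*C(15, W(4)) = 1*(-9 - 7*5) = 1*(-9 - 35) = 1*(-44) = -44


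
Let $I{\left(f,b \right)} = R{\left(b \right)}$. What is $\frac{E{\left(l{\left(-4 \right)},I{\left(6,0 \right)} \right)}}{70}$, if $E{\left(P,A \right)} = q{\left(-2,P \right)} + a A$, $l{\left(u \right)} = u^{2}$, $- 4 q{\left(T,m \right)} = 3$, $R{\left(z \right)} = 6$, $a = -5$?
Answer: $- \frac{123}{280} \approx -0.43929$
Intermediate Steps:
$q{\left(T,m \right)} = - \frac{3}{4}$ ($q{\left(T,m \right)} = \left(- \frac{1}{4}\right) 3 = - \frac{3}{4}$)
$I{\left(f,b \right)} = 6$
$E{\left(P,A \right)} = - \frac{3}{4} - 5 A$
$\frac{E{\left(l{\left(-4 \right)},I{\left(6,0 \right)} \right)}}{70} = \frac{- \frac{3}{4} - 30}{70} = \left(- \frac{3}{4} - 30\right) \frac{1}{70} = \left(- \frac{123}{4}\right) \frac{1}{70} = - \frac{123}{280}$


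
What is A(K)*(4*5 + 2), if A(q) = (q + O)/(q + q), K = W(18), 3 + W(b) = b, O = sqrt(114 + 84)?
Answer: 11 + 11*sqrt(22)/5 ≈ 21.319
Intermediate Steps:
O = 3*sqrt(22) (O = sqrt(198) = 3*sqrt(22) ≈ 14.071)
W(b) = -3 + b
K = 15 (K = -3 + 18 = 15)
A(q) = (q + 3*sqrt(22))/(2*q) (A(q) = (q + 3*sqrt(22))/(q + q) = (q + 3*sqrt(22))/((2*q)) = (q + 3*sqrt(22))*(1/(2*q)) = (q + 3*sqrt(22))/(2*q))
A(K)*(4*5 + 2) = ((1/2)*(15 + 3*sqrt(22))/15)*(4*5 + 2) = ((1/2)*(1/15)*(15 + 3*sqrt(22)))*(20 + 2) = (1/2 + sqrt(22)/10)*22 = 11 + 11*sqrt(22)/5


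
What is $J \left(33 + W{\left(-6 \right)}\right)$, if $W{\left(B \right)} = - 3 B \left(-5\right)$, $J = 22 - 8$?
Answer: $-798$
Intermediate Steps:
$J = 14$
$W{\left(B \right)} = 15 B$
$J \left(33 + W{\left(-6 \right)}\right) = 14 \left(33 + 15 \left(-6\right)\right) = 14 \left(33 - 90\right) = 14 \left(-57\right) = -798$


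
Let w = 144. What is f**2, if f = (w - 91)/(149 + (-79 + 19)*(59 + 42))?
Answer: 2809/34939921 ≈ 8.0395e-5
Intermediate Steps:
f = -53/5911 (f = (144 - 91)/(149 + (-79 + 19)*(59 + 42)) = 53/(149 - 60*101) = 53/(149 - 6060) = 53/(-5911) = 53*(-1/5911) = -53/5911 ≈ -0.0089663)
f**2 = (-53/5911)**2 = 2809/34939921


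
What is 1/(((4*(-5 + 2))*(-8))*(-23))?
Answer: -1/2208 ≈ -0.00045290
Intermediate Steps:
1/(((4*(-5 + 2))*(-8))*(-23)) = 1/(((4*(-3))*(-8))*(-23)) = 1/(-12*(-8)*(-23)) = 1/(96*(-23)) = 1/(-2208) = -1/2208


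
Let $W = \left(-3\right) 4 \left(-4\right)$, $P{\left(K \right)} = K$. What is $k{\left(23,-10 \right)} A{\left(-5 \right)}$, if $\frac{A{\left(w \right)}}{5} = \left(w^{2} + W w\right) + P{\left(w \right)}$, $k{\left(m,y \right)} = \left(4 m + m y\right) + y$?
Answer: $162800$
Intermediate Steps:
$k{\left(m,y \right)} = y + 4 m + m y$
$W = 48$ ($W = \left(-12\right) \left(-4\right) = 48$)
$A{\left(w \right)} = 5 w^{2} + 245 w$ ($A{\left(w \right)} = 5 \left(\left(w^{2} + 48 w\right) + w\right) = 5 \left(w^{2} + 49 w\right) = 5 w^{2} + 245 w$)
$k{\left(23,-10 \right)} A{\left(-5 \right)} = \left(-10 + 4 \cdot 23 + 23 \left(-10\right)\right) 5 \left(-5\right) \left(49 - 5\right) = \left(-10 + 92 - 230\right) 5 \left(-5\right) 44 = \left(-148\right) \left(-1100\right) = 162800$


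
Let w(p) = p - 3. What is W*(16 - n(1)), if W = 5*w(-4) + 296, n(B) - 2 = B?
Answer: 3393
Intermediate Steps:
n(B) = 2 + B
w(p) = -3 + p
W = 261 (W = 5*(-3 - 4) + 296 = 5*(-7) + 296 = -35 + 296 = 261)
W*(16 - n(1)) = 261*(16 - (2 + 1)) = 261*(16 - 1*3) = 261*(16 - 3) = 261*13 = 3393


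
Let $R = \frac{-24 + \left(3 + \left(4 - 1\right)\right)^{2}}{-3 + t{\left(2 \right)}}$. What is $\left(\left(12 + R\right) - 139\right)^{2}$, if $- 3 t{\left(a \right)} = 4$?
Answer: $\frac{2845969}{169} \approx 16840.0$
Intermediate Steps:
$t{\left(a \right)} = - \frac{4}{3}$ ($t{\left(a \right)} = \left(- \frac{1}{3}\right) 4 = - \frac{4}{3}$)
$R = - \frac{36}{13}$ ($R = \frac{-24 + \left(3 + \left(4 - 1\right)\right)^{2}}{-3 - \frac{4}{3}} = \frac{-24 + \left(3 + \left(4 - 1\right)\right)^{2}}{- \frac{13}{3}} = \left(-24 + \left(3 + 3\right)^{2}\right) \left(- \frac{3}{13}\right) = \left(-24 + 6^{2}\right) \left(- \frac{3}{13}\right) = \left(-24 + 36\right) \left(- \frac{3}{13}\right) = 12 \left(- \frac{3}{13}\right) = - \frac{36}{13} \approx -2.7692$)
$\left(\left(12 + R\right) - 139\right)^{2} = \left(\left(12 - \frac{36}{13}\right) - 139\right)^{2} = \left(\frac{120}{13} - 139\right)^{2} = \left(- \frac{1687}{13}\right)^{2} = \frac{2845969}{169}$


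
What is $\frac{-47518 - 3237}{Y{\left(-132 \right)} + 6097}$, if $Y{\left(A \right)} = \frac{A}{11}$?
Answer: $- \frac{10151}{1217} \approx -8.341$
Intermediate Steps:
$Y{\left(A \right)} = \frac{A}{11}$
$\frac{-47518 - 3237}{Y{\left(-132 \right)} + 6097} = \frac{-47518 - 3237}{\frac{1}{11} \left(-132\right) + 6097} = - \frac{50755}{-12 + 6097} = - \frac{50755}{6085} = \left(-50755\right) \frac{1}{6085} = - \frac{10151}{1217}$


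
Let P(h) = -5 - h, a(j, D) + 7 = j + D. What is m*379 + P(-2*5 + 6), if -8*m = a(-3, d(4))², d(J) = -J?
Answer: -18573/2 ≈ -9286.5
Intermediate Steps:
a(j, D) = -7 + D + j (a(j, D) = -7 + (j + D) = -7 + (D + j) = -7 + D + j)
m = -49/2 (m = -(-7 - 1*4 - 3)²/8 = -(-7 - 4 - 3)²/8 = -⅛*(-14)² = -⅛*196 = -49/2 ≈ -24.500)
m*379 + P(-2*5 + 6) = -49/2*379 + (-5 - (-2*5 + 6)) = -18571/2 + (-5 - (-10 + 6)) = -18571/2 + (-5 - 1*(-4)) = -18571/2 + (-5 + 4) = -18571/2 - 1 = -18573/2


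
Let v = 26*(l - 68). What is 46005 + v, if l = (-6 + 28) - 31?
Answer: 44003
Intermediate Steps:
l = -9 (l = 22 - 31 = -9)
v = -2002 (v = 26*(-9 - 68) = 26*(-77) = -2002)
46005 + v = 46005 - 2002 = 44003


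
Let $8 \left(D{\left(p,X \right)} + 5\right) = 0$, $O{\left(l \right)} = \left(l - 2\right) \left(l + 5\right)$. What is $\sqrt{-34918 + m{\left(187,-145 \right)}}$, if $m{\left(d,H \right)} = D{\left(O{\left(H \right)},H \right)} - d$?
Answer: $i \sqrt{35110} \approx 187.38 i$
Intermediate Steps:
$O{\left(l \right)} = \left(-2 + l\right) \left(5 + l\right)$
$D{\left(p,X \right)} = -5$ ($D{\left(p,X \right)} = -5 + \frac{1}{8} \cdot 0 = -5 + 0 = -5$)
$m{\left(d,H \right)} = -5 - d$
$\sqrt{-34918 + m{\left(187,-145 \right)}} = \sqrt{-34918 - 192} = \sqrt{-35110} = i \sqrt{35110}$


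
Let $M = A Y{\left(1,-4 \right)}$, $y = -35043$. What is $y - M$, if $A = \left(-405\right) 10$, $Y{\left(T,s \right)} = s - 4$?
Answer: $-67443$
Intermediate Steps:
$Y{\left(T,s \right)} = -4 + s$
$A = -4050$
$M = 32400$ ($M = - 4050 \left(-4 - 4\right) = \left(-4050\right) \left(-8\right) = 32400$)
$y - M = -35043 - 32400 = -67443$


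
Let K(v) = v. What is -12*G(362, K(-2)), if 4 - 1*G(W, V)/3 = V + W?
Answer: 12816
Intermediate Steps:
G(W, V) = 12 - 3*V - 3*W (G(W, V) = 12 - 3*(V + W) = 12 + (-3*V - 3*W) = 12 - 3*V - 3*W)
-12*G(362, K(-2)) = -12*(12 - 3*(-2) - 3*362) = -12*(12 + 6 - 1086) = -12*(-1068) = 12816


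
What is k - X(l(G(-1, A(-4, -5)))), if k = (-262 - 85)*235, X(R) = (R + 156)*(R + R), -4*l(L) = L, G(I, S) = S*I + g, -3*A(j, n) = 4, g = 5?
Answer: -5836033/72 ≈ -81056.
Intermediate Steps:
A(j, n) = -4/3 (A(j, n) = -⅓*4 = -4/3)
G(I, S) = 5 + I*S (G(I, S) = S*I + 5 = I*S + 5 = 5 + I*S)
l(L) = -L/4
X(R) = 2*R*(156 + R) (X(R) = (156 + R)*(2*R) = 2*R*(156 + R))
k = -81545 (k = -347*235 = -81545)
k - X(l(G(-1, A(-4, -5)))) = -81545 - 2*(-(5 - 1*(-4/3))/4)*(156 - (5 - 1*(-4/3))/4) = -81545 - 2*(-(5 + 4/3)/4)*(156 - (5 + 4/3)/4) = -81545 - 2*(-¼*19/3)*(156 - ¼*19/3) = -81545 - 2*(-19)*(156 - 19/12)/12 = -81545 - 2*(-19)*1853/(12*12) = -81545 - 1*(-35207/72) = -81545 + 35207/72 = -5836033/72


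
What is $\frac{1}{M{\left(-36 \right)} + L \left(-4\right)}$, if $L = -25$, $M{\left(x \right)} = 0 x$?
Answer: $\frac{1}{100} \approx 0.01$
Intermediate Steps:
$M{\left(x \right)} = 0$
$\frac{1}{M{\left(-36 \right)} + L \left(-4\right)} = \frac{1}{0 - -100} = \frac{1}{0 + 100} = \frac{1}{100}$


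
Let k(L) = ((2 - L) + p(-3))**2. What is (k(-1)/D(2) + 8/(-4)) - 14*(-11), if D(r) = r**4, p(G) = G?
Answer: 152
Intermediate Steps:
k(L) = (-1 - L)**2 (k(L) = ((2 - L) - 3)**2 = (-1 - L)**2)
(k(-1)/D(2) + 8/(-4)) - 14*(-11) = ((1 - 1)**2/(2**4) + 8/(-4)) - 14*(-11) = (0**2/16 + 8*(-1/4)) + 154 = (0*(1/16) - 2) + 154 = (0 - 2) + 154 = -2 + 154 = 152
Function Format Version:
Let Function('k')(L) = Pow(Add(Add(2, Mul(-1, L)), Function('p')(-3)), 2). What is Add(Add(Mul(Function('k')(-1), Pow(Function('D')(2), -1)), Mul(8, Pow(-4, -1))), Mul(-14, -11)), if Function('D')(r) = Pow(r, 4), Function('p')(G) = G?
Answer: 152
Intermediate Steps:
Function('k')(L) = Pow(Add(-1, Mul(-1, L)), 2) (Function('k')(L) = Pow(Add(Add(2, Mul(-1, L)), -3), 2) = Pow(Add(-1, Mul(-1, L)), 2))
Add(Add(Mul(Function('k')(-1), Pow(Function('D')(2), -1)), Mul(8, Pow(-4, -1))), Mul(-14, -11)) = Add(Add(Mul(Pow(Add(1, -1), 2), Pow(Pow(2, 4), -1)), Mul(8, Pow(-4, -1))), Mul(-14, -11)) = Add(Add(Mul(Pow(0, 2), Pow(16, -1)), Mul(8, Rational(-1, 4))), 154) = Add(Add(Mul(0, Rational(1, 16)), -2), 154) = Add(Add(0, -2), 154) = Add(-2, 154) = 152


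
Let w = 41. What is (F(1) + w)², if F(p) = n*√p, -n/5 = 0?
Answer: 1681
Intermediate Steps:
n = 0 (n = -5*0 = 0)
F(p) = 0 (F(p) = 0*√p = 0)
(F(1) + w)² = (0 + 41)² = 41² = 1681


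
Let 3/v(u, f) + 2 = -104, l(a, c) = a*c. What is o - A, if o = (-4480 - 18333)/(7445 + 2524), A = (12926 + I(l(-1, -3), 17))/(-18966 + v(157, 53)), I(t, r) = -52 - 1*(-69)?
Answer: -3576242565/2226851959 ≈ -1.6060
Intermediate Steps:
v(u, f) = -3/106 (v(u, f) = 3/(-2 - 104) = 3/(-106) = 3*(-1/106) = -3/106)
I(t, r) = 17 (I(t, r) = -52 + 69 = 17)
A = -1371958/2010399 (A = (12926 + 17)/(-18966 - 3/106) = 12943/(-2010399/106) = 12943*(-106/2010399) = -1371958/2010399 ≈ -0.68243)
o = -22813/9969 ≈ -2.2884
o - A = -22813/9969 - 1*(-1371958/2010399) = -22813/9969 + 1371958/2010399 = -3576242565/2226851959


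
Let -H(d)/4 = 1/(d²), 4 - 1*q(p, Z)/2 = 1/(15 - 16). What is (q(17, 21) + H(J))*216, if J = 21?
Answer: 105744/49 ≈ 2158.0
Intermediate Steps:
q(p, Z) = 10 (q(p, Z) = 8 - 2/(15 - 16) = 8 - 2/(-1) = 8 - 2*(-1) = 8 + 2 = 10)
H(d) = -4/d²
(q(17, 21) + H(J))*216 = (10 - 4/21²)*216 = (10 - 4*1/441)*216 = (10 - 4/441)*216 = (4406/441)*216 = 105744/49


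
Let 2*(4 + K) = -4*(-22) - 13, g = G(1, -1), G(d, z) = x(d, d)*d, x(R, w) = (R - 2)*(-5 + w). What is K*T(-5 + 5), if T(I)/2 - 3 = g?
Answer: 469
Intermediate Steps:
x(R, w) = (-5 + w)*(-2 + R) (x(R, w) = (-2 + R)*(-5 + w) = (-5 + w)*(-2 + R))
G(d, z) = d*(10 + d**2 - 7*d) (G(d, z) = (10 - 5*d - 2*d + d*d)*d = (10 - 5*d - 2*d + d**2)*d = (10 + d**2 - 7*d)*d = d*(10 + d**2 - 7*d))
g = 4 (g = 1*(10 + 1**2 - 7*1) = 1*(10 + 1 - 7) = 1*4 = 4)
T(I) = 14 (T(I) = 6 + 2*4 = 6 + 8 = 14)
K = 67/2 (K = -4 + (-4*(-22) - 13)/2 = -4 + (88 - 13)/2 = -4 + (1/2)*75 = -4 + 75/2 = 67/2 ≈ 33.500)
K*T(-5 + 5) = (67/2)*14 = 469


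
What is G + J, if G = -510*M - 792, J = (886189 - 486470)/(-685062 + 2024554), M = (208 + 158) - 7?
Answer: -246308068225/1339492 ≈ -1.8388e+5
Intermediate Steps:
M = 359 (M = 366 - 7 = 359)
J = 399719/1339492 ≈ 0.29841
G = -183882 (G = -510*359 - 792 = -183090 - 792 = -183882)
G + J = -183882 + 399719/1339492 = -246308068225/1339492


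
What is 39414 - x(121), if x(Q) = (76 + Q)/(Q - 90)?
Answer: 1221637/31 ≈ 39408.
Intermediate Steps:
x(Q) = (76 + Q)/(-90 + Q)
39414 - x(121) = 39414 - (76 + 121)/(-90 + 121) = 39414 - 197/31 = 1221637/31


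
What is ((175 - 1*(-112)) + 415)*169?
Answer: 118638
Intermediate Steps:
((175 - 1*(-112)) + 415)*169 = ((175 + 112) + 415)*169 = (287 + 415)*169 = 702*169 = 118638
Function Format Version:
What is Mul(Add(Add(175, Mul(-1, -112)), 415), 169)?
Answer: 118638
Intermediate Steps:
Mul(Add(Add(175, Mul(-1, -112)), 415), 169) = Mul(Add(Add(175, 112), 415), 169) = Mul(Add(287, 415), 169) = Mul(702, 169) = 118638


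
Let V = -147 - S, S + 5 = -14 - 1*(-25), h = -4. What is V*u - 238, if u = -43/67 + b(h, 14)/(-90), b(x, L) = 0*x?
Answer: -9367/67 ≈ -139.81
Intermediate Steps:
b(x, L) = 0
S = 6 (S = -5 + (-14 - 1*(-25)) = -5 + (-14 + 25) = -5 + 11 = 6)
u = -43/67 (u = -43/67 + 0/(-90) = -43*1/67 + 0*(-1/90) = -43/67 + 0 = -43/67 ≈ -0.64179)
V = -153 (V = -147 - 1*6 = -147 - 6 = -153)
V*u - 238 = -153*(-43/67) - 238 = 6579/67 - 238 = -9367/67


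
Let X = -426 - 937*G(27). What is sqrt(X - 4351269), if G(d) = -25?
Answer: I*sqrt(4328270) ≈ 2080.4*I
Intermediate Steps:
X = 22999 (X = -426 - 937*(-25) = -426 + 23425 = 22999)
sqrt(X - 4351269) = sqrt(22999 - 4351269) = sqrt(-4328270) = I*sqrt(4328270)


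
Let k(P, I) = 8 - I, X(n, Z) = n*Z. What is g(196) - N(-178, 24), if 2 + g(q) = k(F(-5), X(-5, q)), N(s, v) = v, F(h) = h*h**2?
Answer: 962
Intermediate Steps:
F(h) = h**3
X(n, Z) = Z*n
g(q) = 6 + 5*q (g(q) = -2 + (8 - q*(-5)) = -2 + (8 - (-5)*q) = -2 + (8 + 5*q) = 6 + 5*q)
g(196) - N(-178, 24) = (6 + 5*196) - 1*24 = (6 + 980) - 24 = 986 - 24 = 962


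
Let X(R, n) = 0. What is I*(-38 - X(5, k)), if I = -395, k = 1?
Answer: 15010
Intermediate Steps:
I*(-38 - X(5, k)) = -395*(-38 - 1*0) = -395*(-38 + 0) = -395*(-38) = 15010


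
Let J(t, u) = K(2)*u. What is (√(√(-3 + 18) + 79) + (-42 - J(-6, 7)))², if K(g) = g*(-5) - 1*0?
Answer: (28 + √(79 + √15))² ≈ 1376.7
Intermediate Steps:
K(g) = -5*g (K(g) = -5*g + 0 = -5*g)
J(t, u) = -10*u (J(t, u) = (-5*2)*u = -10*u)
(√(√(-3 + 18) + 79) + (-42 - J(-6, 7)))² = (√(√(-3 + 18) + 79) + (-42 - (-10)*7))² = (√(√15 + 79) + (-42 - 1*(-70)))² = (√(79 + √15) + (-42 + 70))² = (√(79 + √15) + 28)² = (28 + √(79 + √15))²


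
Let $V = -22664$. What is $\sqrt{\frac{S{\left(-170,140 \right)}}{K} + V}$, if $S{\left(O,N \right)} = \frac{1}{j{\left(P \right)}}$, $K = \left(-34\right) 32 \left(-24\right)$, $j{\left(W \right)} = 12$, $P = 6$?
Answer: $\frac{i \sqrt{241455366110}}{3264} \approx 150.55 i$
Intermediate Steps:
$K = 26112$ ($K = \left(-1088\right) \left(-24\right) = 26112$)
$S{\left(O,N \right)} = \frac{1}{12}$
$\sqrt{\frac{S{\left(-170,140 \right)}}{K} + V} = \sqrt{\frac{1}{12 \cdot 26112} - 22664} = \sqrt{\frac{1}{12} \cdot \frac{1}{26112} - 22664} = \sqrt{\frac{1}{313344} - 22664} = \sqrt{- \frac{7101628415}{313344}} = \frac{i \sqrt{241455366110}}{3264}$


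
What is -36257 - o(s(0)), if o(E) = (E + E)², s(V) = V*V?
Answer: -36257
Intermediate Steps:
s(V) = V²
o(E) = 4*E² (o(E) = (2*E)² = 4*E²)
-36257 - o(s(0)) = -36257 - 4*(0²)² = -36257 - 4*0² = -36257 - 4*0 = -36257 - 1*0 = -36257 + 0 = -36257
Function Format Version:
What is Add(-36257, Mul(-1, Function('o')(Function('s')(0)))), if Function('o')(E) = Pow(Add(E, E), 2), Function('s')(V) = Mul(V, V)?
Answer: -36257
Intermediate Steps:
Function('s')(V) = Pow(V, 2)
Function('o')(E) = Mul(4, Pow(E, 2)) (Function('o')(E) = Pow(Mul(2, E), 2) = Mul(4, Pow(E, 2)))
Add(-36257, Mul(-1, Function('o')(Function('s')(0)))) = Add(-36257, Mul(-1, Mul(4, Pow(Pow(0, 2), 2)))) = Add(-36257, Mul(-1, Mul(4, Pow(0, 2)))) = Add(-36257, Mul(-1, Mul(4, 0))) = Add(-36257, Mul(-1, 0)) = Add(-36257, 0) = -36257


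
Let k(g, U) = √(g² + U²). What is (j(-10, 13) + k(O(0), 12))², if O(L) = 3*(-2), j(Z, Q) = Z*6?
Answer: 3780 - 720*√5 ≈ 2170.0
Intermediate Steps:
j(Z, Q) = 6*Z
O(L) = -6
k(g, U) = √(U² + g²)
(j(-10, 13) + k(O(0), 12))² = (6*(-10) + √(12² + (-6)²))² = (-60 + √(144 + 36))² = (-60 + √180)² = (-60 + 6*√5)²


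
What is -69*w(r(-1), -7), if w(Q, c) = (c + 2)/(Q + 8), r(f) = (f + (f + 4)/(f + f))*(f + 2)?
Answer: 690/11 ≈ 62.727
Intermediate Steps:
r(f) = (2 + f)*(f + (4 + f)/(2*f)) (r(f) = (f + (4 + f)/((2*f)))*(2 + f) = (f + (4 + f)*(1/(2*f)))*(2 + f) = (f + (4 + f)/(2*f))*(2 + f) = (2 + f)*(f + (4 + f)/(2*f)))
w(Q, c) = (2 + c)/(8 + Q)
-69*w(r(-1), -7) = -69*(2 - 7)/(8 + (3 + (-1)² + 4/(-1) + (5/2)*(-1))) = -69*(-5)/(8 + (3 + 1 + 4*(-1) - 5/2)) = -69*(-5)/(8 + (3 + 1 - 4 - 5/2)) = -69*(-5)/(8 - 5/2) = -69*(-5)/11/2 = -138*(-5)/11 = -69*(-10/11) = 690/11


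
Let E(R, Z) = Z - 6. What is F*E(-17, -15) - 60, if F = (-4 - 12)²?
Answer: -5436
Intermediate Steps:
E(R, Z) = -6 + Z
F = 256 (F = (-16)² = 256)
F*E(-17, -15) - 60 = 256*(-6 - 15) - 60 = 256*(-21) - 60 = -5376 - 60 = -5436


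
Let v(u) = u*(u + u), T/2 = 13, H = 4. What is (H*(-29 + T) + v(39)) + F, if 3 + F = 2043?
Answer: 5070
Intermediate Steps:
F = 2040 (F = -3 + 2043 = 2040)
T = 26 (T = 2*13 = 26)
v(u) = 2*u**2 (v(u) = u*(2*u) = 2*u**2)
(H*(-29 + T) + v(39)) + F = (4*(-29 + 26) + 2*39**2) + 2040 = (4*(-3) + 2*1521) + 2040 = (-12 + 3042) + 2040 = 3030 + 2040 = 5070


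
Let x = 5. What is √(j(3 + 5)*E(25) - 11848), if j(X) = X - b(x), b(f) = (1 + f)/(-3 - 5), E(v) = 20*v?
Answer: I*√7473 ≈ 86.447*I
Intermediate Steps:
b(f) = -⅛ - f/8 (b(f) = (1 + f)/(-8) = (1 + f)*(-⅛) = -⅛ - f/8)
j(X) = ¾ + X (j(X) = X - (-⅛ - ⅛*5) = X - (-⅛ - 5/8) = X - 1*(-¾) = X + ¾ = ¾ + X)
√(j(3 + 5)*E(25) - 11848) = √((¾ + (3 + 5))*(20*25) - 11848) = √((¾ + 8)*500 - 11848) = √((35/4)*500 - 11848) = √(4375 - 11848) = √(-7473) = I*√7473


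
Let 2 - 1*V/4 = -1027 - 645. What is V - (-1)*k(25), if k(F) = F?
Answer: 6721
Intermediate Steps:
V = 6696 (V = 8 - 4*(-1027 - 645) = 8 - 4*(-1672) = 8 + 6688 = 6696)
V - (-1)*k(25) = 6696 - (-1)*25 = 6696 - 1*(-25) = 6696 + 25 = 6721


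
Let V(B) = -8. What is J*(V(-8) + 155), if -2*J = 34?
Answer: -2499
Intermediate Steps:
J = -17 (J = -½*34 = -17)
J*(V(-8) + 155) = -17*(-8 + 155) = -17*147 = -2499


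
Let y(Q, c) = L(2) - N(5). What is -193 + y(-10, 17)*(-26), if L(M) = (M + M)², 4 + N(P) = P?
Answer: -583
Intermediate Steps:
N(P) = -4 + P
L(M) = 4*M² (L(M) = (2*M)² = 4*M²)
y(Q, c) = 15 (y(Q, c) = 4*2² - (-4 + 5) = 4*4 - 1*1 = 16 - 1 = 15)
-193 + y(-10, 17)*(-26) = -193 + 15*(-26) = -193 - 390 = -583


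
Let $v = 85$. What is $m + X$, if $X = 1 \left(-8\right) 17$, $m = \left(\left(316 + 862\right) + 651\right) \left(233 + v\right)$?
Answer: $581486$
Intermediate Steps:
$m = 581622$ ($m = \left(\left(316 + 862\right) + 651\right) \left(233 + 85\right) = \left(1178 + 651\right) 318 = 1829 \cdot 318 = 581622$)
$X = -136$ ($X = \left(-8\right) 17 = -136$)
$m + X = 581622 - 136 = 581486$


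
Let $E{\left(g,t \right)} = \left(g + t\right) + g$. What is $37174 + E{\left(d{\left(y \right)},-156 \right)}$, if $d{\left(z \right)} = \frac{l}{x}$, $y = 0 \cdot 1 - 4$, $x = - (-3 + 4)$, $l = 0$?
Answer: $37018$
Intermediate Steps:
$x = -1$ ($x = \left(-1\right) 1 = -1$)
$y = -4$ ($y = 0 - 4 = -4$)
$d{\left(z \right)} = 0$ ($d{\left(z \right)} = \frac{0}{-1} = 0 \left(-1\right) = 0$)
$E{\left(g,t \right)} = t + 2 g$
$37174 + E{\left(d{\left(y \right)},-156 \right)} = 37174 + \left(-156 + 2 \cdot 0\right) = 37174 + \left(-156 + 0\right) = 37174 - 156 = 37018$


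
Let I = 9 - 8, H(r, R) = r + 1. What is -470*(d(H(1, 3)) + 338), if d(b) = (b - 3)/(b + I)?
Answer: -476110/3 ≈ -1.5870e+5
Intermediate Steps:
H(r, R) = 1 + r
I = 1
d(b) = (-3 + b)/(1 + b) (d(b) = (b - 3)/(b + 1) = (-3 + b)/(1 + b))
-470*(d(H(1, 3)) + 338) = -470*((-3 + (1 + 1))/(1 + (1 + 1)) + 338) = -470*((-3 + 2)/(1 + 2) + 338) = -470*(-1/3 + 338) = -470*((⅓)*(-1) + 338) = -470*(-⅓ + 338) = -470*1013/3 = -476110/3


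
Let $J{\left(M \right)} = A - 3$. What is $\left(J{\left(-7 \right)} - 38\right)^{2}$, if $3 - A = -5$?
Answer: $1089$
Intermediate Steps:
$A = 8$ ($A = 3 - -5 = 3 + 5 = 8$)
$J{\left(M \right)} = 5$ ($J{\left(M \right)} = 8 - 3 = 5$)
$\left(J{\left(-7 \right)} - 38\right)^{2} = \left(5 - 38\right)^{2} = \left(-33\right)^{2} = 1089$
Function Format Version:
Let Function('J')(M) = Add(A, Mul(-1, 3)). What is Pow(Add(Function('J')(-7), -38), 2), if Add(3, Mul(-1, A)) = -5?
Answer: 1089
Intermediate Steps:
A = 8 (A = Add(3, Mul(-1, -5)) = Add(3, 5) = 8)
Function('J')(M) = 5 (Function('J')(M) = Add(8, Mul(-1, 3)) = Add(8, -3) = 5)
Pow(Add(Function('J')(-7), -38), 2) = Pow(Add(5, -38), 2) = Pow(-33, 2) = 1089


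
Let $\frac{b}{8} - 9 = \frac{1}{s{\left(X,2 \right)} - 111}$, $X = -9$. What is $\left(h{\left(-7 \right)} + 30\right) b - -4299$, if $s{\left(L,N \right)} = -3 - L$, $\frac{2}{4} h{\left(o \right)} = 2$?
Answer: $\frac{708163}{105} \approx 6744.4$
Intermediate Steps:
$h{\left(o \right)} = 4$ ($h{\left(o \right)} = 2 \cdot 2 = 4$)
$b = \frac{7552}{105}$ ($b = 72 + \frac{8}{\left(-3 - -9\right) - 111} = 72 + \frac{8}{\left(-3 + 9\right) - 111} = 72 + \frac{8}{6 - 111} = 72 + \frac{8}{-105} = 72 + 8 \left(- \frac{1}{105}\right) = 72 - \frac{8}{105} = \frac{7552}{105} \approx 71.924$)
$\left(h{\left(-7 \right)} + 30\right) b - -4299 = \left(4 + 30\right) \frac{7552}{105} - -4299 = 34 \cdot \frac{7552}{105} + 4299 = \frac{256768}{105} + 4299 = \frac{708163}{105}$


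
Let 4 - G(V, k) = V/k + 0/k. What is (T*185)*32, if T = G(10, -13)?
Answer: 367040/13 ≈ 28234.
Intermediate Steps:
G(V, k) = 4 - V/k (G(V, k) = 4 - (V/k + 0/k) = 4 - (V/k + 0) = 4 - V/k)
T = 62/13 (T = 4 - 1*10/(-13) = 4 - 1*10*(-1/13) = 4 + 10/13 = 62/13 ≈ 4.7692)
(T*185)*32 = ((62/13)*185)*32 = (11470/13)*32 = 367040/13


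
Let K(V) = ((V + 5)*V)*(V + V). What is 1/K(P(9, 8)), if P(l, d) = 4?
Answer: 1/288 ≈ 0.0034722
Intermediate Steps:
K(V) = 2*V**2*(5 + V) (K(V) = ((5 + V)*V)*(2*V) = (V*(5 + V))*(2*V) = 2*V**2*(5 + V))
1/K(P(9, 8)) = 1/(2*4**2*(5 + 4)) = 1/(2*16*9) = 1/288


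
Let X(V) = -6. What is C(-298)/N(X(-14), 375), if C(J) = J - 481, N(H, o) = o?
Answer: -779/375 ≈ -2.0773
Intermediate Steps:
C(J) = -481 + J
C(-298)/N(X(-14), 375) = (-481 - 298)/375 = -779*1/375 = -779/375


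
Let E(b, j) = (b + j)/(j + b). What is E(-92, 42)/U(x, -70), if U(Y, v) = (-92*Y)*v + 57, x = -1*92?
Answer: -1/592423 ≈ -1.6880e-6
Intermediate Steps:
x = -92
U(Y, v) = 57 - 92*Y*v (U(Y, v) = -92*Y*v + 57 = 57 - 92*Y*v)
E(b, j) = 1 (E(b, j) = (b + j)/(b + j) = 1)
E(-92, 42)/U(x, -70) = 1/(57 - 92*(-92)*(-70)) = 1/(57 - 592480) = 1/(-592423) = 1*(-1/592423) = -1/592423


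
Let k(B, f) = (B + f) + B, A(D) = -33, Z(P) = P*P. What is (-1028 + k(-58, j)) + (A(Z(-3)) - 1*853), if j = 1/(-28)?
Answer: -56841/28 ≈ -2030.0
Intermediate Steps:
Z(P) = P²
j = -1/28 ≈ -0.035714
k(B, f) = f + 2*B
(-1028 + k(-58, j)) + (A(Z(-3)) - 1*853) = (-1028 + (-1/28 + 2*(-58))) + (-33 - 1*853) = (-1028 + (-1/28 - 116)) + (-33 - 853) = (-1028 - 3249/28) - 886 = -32033/28 - 886 = -56841/28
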